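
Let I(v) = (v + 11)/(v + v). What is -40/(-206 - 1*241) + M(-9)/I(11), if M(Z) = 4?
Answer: 1828/447 ≈ 4.0895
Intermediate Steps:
I(v) = (11 + v)/(2*v) (I(v) = (11 + v)/((2*v)) = (11 + v)*(1/(2*v)) = (11 + v)/(2*v))
-40/(-206 - 1*241) + M(-9)/I(11) = -40/(-206 - 1*241) + 4/(((½)*(11 + 11)/11)) = -40/(-206 - 241) + 4/(((½)*(1/11)*22)) = -40/(-447) + 4/1 = -40*(-1/447) + 4*1 = 40/447 + 4 = 1828/447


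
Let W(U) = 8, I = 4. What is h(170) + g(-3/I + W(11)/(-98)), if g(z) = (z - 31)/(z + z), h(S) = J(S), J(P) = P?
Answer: 61659/326 ≈ 189.14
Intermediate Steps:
h(S) = S
g(z) = (-31 + z)/(2*z) (g(z) = (-31 + z)/((2*z)) = (-31 + z)*(1/(2*z)) = (-31 + z)/(2*z))
h(170) + g(-3/I + W(11)/(-98)) = 170 + (-31 + (-3/4 + 8/(-98)))/(2*(-3/4 + 8/(-98))) = 170 + (-31 + (-3*¼ + 8*(-1/98)))/(2*(-3*¼ + 8*(-1/98))) = 170 + (-31 + (-¾ - 4/49))/(2*(-¾ - 4/49)) = 170 + (-31 - 163/196)/(2*(-163/196)) = 170 + (½)*(-196/163)*(-6239/196) = 170 + 6239/326 = 61659/326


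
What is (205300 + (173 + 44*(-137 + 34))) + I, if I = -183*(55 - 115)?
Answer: 211921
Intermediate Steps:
I = 10980 (I = -183*(-60) = 10980)
(205300 + (173 + 44*(-137 + 34))) + I = (205300 + (173 + 44*(-137 + 34))) + 10980 = (205300 + (173 + 44*(-103))) + 10980 = (205300 + (173 - 4532)) + 10980 = (205300 - 4359) + 10980 = 200941 + 10980 = 211921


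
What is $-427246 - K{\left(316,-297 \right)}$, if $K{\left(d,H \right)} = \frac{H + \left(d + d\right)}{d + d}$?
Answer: $- \frac{270019807}{632} \approx -4.2725 \cdot 10^{5}$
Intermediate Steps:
$K{\left(d,H \right)} = \frac{H + 2 d}{2 d}$
$-427246 - K{\left(316,-297 \right)} = -427246 - \frac{316 + \frac{1}{2} \left(-297\right)}{316} = -427246 - \frac{316 - \frac{297}{2}}{316} = -427246 - \frac{1}{316} \cdot \frac{335}{2} = -427246 - \frac{335}{632} = - \frac{270019807}{632}$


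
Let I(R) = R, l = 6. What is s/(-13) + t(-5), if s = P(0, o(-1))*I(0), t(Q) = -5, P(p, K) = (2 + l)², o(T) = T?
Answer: -5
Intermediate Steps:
P(p, K) = 64 (P(p, K) = (2 + 6)² = 8² = 64)
s = 0 (s = 64*0 = 0)
s/(-13) + t(-5) = 0/(-13) - 5 = -1/13*0 - 5 = 0 - 5 = -5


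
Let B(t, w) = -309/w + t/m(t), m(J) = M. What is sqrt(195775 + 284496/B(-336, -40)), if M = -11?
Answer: sqrt(6402250413015)/5613 ≈ 450.79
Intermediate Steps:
m(J) = -11
B(t, w) = -309/w - t/11 (B(t, w) = -309/w + t/(-11) = -309/w + t*(-1/11) = -309/w - t/11)
sqrt(195775 + 284496/B(-336, -40)) = sqrt(195775 + 284496/(-309/(-40) - 1/11*(-336))) = sqrt(195775 + 284496/(-309*(-1/40) + 336/11)) = sqrt(195775 + 284496/(309/40 + 336/11)) = sqrt(195775 + 284496/(16839/440)) = sqrt(195775 + 284496*(440/16839)) = sqrt(195775 + 41726080/5613) = sqrt(1140611155/5613) = sqrt(6402250413015)/5613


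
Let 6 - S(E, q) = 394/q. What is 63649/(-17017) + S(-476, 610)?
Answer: 8375816/5190185 ≈ 1.6138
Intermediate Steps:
S(E, q) = 6 - 394/q
63649/(-17017) + S(-476, 610) = 63649/(-17017) + (6 - 394/610) = 63649*(-1/17017) + (6 - 394*1/610) = -63649/17017 + (6 - 197/305) = -63649/17017 + 1633/305 = 8375816/5190185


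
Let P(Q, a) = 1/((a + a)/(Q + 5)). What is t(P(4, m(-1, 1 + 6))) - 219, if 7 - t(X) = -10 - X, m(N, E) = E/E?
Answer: -395/2 ≈ -197.50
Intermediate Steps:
m(N, E) = 1
P(Q, a) = (5 + Q)/(2*a) (P(Q, a) = 1/((2*a)/(5 + Q)) = 1/(2*a/(5 + Q)) = (5 + Q)/(2*a))
t(X) = 17 + X (t(X) = 7 - (-10 - X) = 7 + (10 + X) = 17 + X)
t(P(4, m(-1, 1 + 6))) - 219 = (17 + (1/2)*(5 + 4)/1) - 219 = (17 + (1/2)*1*9) - 219 = (17 + 9/2) - 219 = 43/2 - 219 = -395/2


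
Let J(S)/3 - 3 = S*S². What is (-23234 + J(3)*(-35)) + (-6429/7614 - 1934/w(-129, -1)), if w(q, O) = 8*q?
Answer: -5758558169/218268 ≈ -26383.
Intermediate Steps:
J(S) = 9 + 3*S³ (J(S) = 9 + 3*(S*S²) = 9 + 3*S³)
(-23234 + J(3)*(-35)) + (-6429/7614 - 1934/w(-129, -1)) = (-23234 + (9 + 3*3³)*(-35)) + (-6429/7614 - 1934/(8*(-129))) = (-23234 + (9 + 3*27)*(-35)) + (-6429*1/7614 - 1934/(-1032)) = (-23234 + (9 + 81)*(-35)) + (-2143/2538 - 1934*(-1/1032)) = (-23234 + 90*(-35)) + (-2143/2538 + 967/516) = (-23234 - 3150) + 224743/218268 = -26384 + 224743/218268 = -5758558169/218268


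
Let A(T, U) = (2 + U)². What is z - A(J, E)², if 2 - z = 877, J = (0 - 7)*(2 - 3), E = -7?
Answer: -1500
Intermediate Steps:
J = 7 (J = -7*(-1) = 7)
z = -875 (z = 2 - 1*877 = 2 - 877 = -875)
z - A(J, E)² = -875 - ((2 - 7)²)² = -875 - ((-5)²)² = -875 - 1*25² = -875 - 1*625 = -875 - 625 = -1500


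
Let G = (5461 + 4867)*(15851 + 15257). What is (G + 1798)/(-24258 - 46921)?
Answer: -321285222/71179 ≈ -4513.8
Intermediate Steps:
G = 321283424 (G = 10328*31108 = 321283424)
(G + 1798)/(-24258 - 46921) = (321283424 + 1798)/(-24258 - 46921) = 321285222/(-71179) = 321285222*(-1/71179) = -321285222/71179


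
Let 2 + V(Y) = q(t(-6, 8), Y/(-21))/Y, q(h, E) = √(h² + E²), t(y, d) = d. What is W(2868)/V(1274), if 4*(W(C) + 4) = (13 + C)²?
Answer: -30311473828545/29198518 - 79307885475*√337/58397036 ≈ -1.0630e+6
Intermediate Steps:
q(h, E) = √(E² + h²)
V(Y) = -2 + √(64 + Y²/441)/Y (V(Y) = -2 + √((Y/(-21))² + 8²)/Y = -2 + √((Y*(-1/21))² + 64)/Y = -2 + √((-Y/21)² + 64)/Y = -2 + √(Y²/441 + 64)/Y = -2 + √(64 + Y²/441)/Y)
W(C) = -4 + (13 + C)²/4
W(2868)/V(1274) = (-4 + (13 + 2868)²/4)/(-2 + (1/21)*√(28224 + 1274²)/1274) = (-4 + (¼)*2881²)/(-2 + (1/21)*(1/1274)*√(28224 + 1623076)) = (-4 + (¼)*8300161)/(-2 + (1/21)*(1/1274)*√1651300) = (-4 + 8300161/4)/(-2 + (1/21)*(1/1274)*(70*√337)) = 8300145/(4*(-2 + 5*√337/1911))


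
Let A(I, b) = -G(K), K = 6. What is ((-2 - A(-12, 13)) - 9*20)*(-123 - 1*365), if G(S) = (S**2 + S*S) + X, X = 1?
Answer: 53192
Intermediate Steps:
G(S) = 1 + 2*S**2 (G(S) = (S**2 + S*S) + 1 = (S**2 + S**2) + 1 = 2*S**2 + 1 = 1 + 2*S**2)
A(I, b) = -73 (A(I, b) = -(1 + 2*6**2) = -(1 + 2*36) = -(1 + 72) = -1*73 = -73)
((-2 - A(-12, 13)) - 9*20)*(-123 - 1*365) = ((-2 - 1*(-73)) - 9*20)*(-123 - 1*365) = ((-2 + 73) - 180)*(-123 - 365) = (71 - 180)*(-488) = -109*(-488) = 53192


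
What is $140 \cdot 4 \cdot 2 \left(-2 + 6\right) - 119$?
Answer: $4361$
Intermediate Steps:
$140 \cdot 4 \cdot 2 \left(-2 + 6\right) - 119 = 140 \cdot 4 \cdot 2 \cdot 4 - 119 = 140 \cdot 4 \cdot 8 - 119 = 140 \cdot 32 - 119 = 4480 - 119 = 4361$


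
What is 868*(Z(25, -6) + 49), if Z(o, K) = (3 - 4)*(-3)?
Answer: 45136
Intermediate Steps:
Z(o, K) = 3 (Z(o, K) = -1*(-3) = 3)
868*(Z(25, -6) + 49) = 868*(3 + 49) = 868*52 = 45136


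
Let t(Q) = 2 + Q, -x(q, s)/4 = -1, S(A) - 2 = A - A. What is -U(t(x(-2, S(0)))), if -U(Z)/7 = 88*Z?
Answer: 3696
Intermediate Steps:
S(A) = 2 (S(A) = 2 + (A - A) = 2 + 0 = 2)
x(q, s) = 4 (x(q, s) = -4*(-1) = 4)
U(Z) = -616*Z
-U(t(x(-2, S(0)))) = -(-616)*(2 + 4) = -(-616)*6 = -1*(-3696) = 3696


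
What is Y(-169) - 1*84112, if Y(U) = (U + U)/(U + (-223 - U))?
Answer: -18756638/223 ≈ -84111.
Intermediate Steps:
Y(U) = -2*U/223 (Y(U) = (2*U)/(-223) = (2*U)*(-1/223) = -2*U/223)
Y(-169) - 1*84112 = -2/223*(-169) - 1*84112 = 338/223 - 84112 = -18756638/223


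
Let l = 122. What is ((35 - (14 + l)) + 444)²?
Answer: 117649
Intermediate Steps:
((35 - (14 + l)) + 444)² = ((35 - (14 + 122)) + 444)² = ((35 - 1*136) + 444)² = ((35 - 136) + 444)² = (-101 + 444)² = 343² = 117649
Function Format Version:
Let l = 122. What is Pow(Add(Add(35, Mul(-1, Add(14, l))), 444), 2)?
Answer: 117649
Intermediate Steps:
Pow(Add(Add(35, Mul(-1, Add(14, l))), 444), 2) = Pow(Add(Add(35, Mul(-1, Add(14, 122))), 444), 2) = Pow(Add(Add(35, Mul(-1, 136)), 444), 2) = Pow(Add(Add(35, -136), 444), 2) = Pow(Add(-101, 444), 2) = Pow(343, 2) = 117649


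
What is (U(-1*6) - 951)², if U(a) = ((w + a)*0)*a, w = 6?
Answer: 904401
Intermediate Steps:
U(a) = 0 (U(a) = ((6 + a)*0)*a = 0*a = 0)
(U(-1*6) - 951)² = (0 - 951)² = (-951)² = 904401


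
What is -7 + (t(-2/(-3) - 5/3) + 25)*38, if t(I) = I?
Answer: 905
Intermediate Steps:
-7 + (t(-2/(-3) - 5/3) + 25)*38 = -7 + ((-2/(-3) - 5/3) + 25)*38 = -7 + ((-2*(-⅓) - 5*⅓) + 25)*38 = -7 + ((⅔ - 5/3) + 25)*38 = -7 + (-1 + 25)*38 = -7 + 24*38 = -7 + 912 = 905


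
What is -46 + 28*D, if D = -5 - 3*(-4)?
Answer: 150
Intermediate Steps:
D = 7 (D = -5 + 12 = 7)
-46 + 28*D = -46 + 28*7 = -46 + 196 = 150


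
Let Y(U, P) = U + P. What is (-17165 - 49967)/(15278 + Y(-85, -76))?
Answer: -67132/15117 ≈ -4.4408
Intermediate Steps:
Y(U, P) = P + U
(-17165 - 49967)/(15278 + Y(-85, -76)) = (-17165 - 49967)/(15278 + (-76 - 85)) = -67132/(15278 - 161) = -67132/15117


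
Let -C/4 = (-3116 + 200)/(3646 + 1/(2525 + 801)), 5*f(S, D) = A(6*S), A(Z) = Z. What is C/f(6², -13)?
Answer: 299340/4042199 ≈ 0.074054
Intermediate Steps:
f(S, D) = 6*S/5 (f(S, D) = (6*S)/5 = 6*S/5)
C = 12931488/4042199 (C = -4*(-3116 + 200)/(3646 + 1/(2525 + 801)) = -(-11664)/(3646 + 1/3326) = -(-11664)/12126597/3326 = -(-11664)*3326/12126597 = -4*(-3232872/4042199) = 12931488/4042199 ≈ 3.1991)
C/f(6², -13) = 12931488/(4042199*(((6/5)*6²))) = 12931488/(4042199*(((6/5)*36))) = 12931488/(4042199*(216/5)) = (12931488/4042199)*(5/216) = 299340/4042199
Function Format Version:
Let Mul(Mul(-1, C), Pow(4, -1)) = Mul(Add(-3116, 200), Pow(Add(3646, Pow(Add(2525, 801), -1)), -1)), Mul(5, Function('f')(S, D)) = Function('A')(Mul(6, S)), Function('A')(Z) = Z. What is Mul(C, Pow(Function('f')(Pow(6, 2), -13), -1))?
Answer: Rational(299340, 4042199) ≈ 0.074054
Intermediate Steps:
Function('f')(S, D) = Mul(Rational(6, 5), S) (Function('f')(S, D) = Mul(Rational(1, 5), Mul(6, S)) = Mul(Rational(6, 5), S))
C = Rational(12931488, 4042199) (C = Mul(-4, Mul(Add(-3116, 200), Pow(Add(3646, Pow(Add(2525, 801), -1)), -1))) = Mul(-4, Mul(-2916, Pow(Add(3646, Pow(3326, -1)), -1))) = Mul(-4, Mul(-2916, Pow(Add(3646, Rational(1, 3326)), -1))) = Mul(-4, Mul(-2916, Pow(Rational(12126597, 3326), -1))) = Mul(-4, Mul(-2916, Rational(3326, 12126597))) = Mul(-4, Rational(-3232872, 4042199)) = Rational(12931488, 4042199) ≈ 3.1991)
Mul(C, Pow(Function('f')(Pow(6, 2), -13), -1)) = Mul(Rational(12931488, 4042199), Pow(Mul(Rational(6, 5), Pow(6, 2)), -1)) = Mul(Rational(12931488, 4042199), Pow(Mul(Rational(6, 5), 36), -1)) = Mul(Rational(12931488, 4042199), Pow(Rational(216, 5), -1)) = Mul(Rational(12931488, 4042199), Rational(5, 216)) = Rational(299340, 4042199)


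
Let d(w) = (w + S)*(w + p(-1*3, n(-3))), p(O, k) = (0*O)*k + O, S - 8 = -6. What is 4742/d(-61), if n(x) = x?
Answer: 2371/1888 ≈ 1.2558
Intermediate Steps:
S = 2 (S = 8 - 6 = 2)
p(O, k) = O (p(O, k) = 0*k + O = 0 + O = O)
d(w) = (-3 + w)*(2 + w) (d(w) = (w + 2)*(w - 1*3) = (2 + w)*(w - 3) = (2 + w)*(-3 + w) = (-3 + w)*(2 + w))
4742/d(-61) = 4742/(-6 + (-61)² - 1*(-61)) = 4742/(-6 + 3721 + 61) = 4742/3776 = 4742*(1/3776) = 2371/1888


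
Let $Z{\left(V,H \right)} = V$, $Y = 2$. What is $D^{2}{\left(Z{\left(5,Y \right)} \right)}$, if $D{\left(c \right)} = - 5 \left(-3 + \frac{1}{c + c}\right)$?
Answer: $\frac{841}{4} \approx 210.25$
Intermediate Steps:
$D{\left(c \right)} = 15 - \frac{5}{2 c}$ ($D{\left(c \right)} = - 5 \left(-3 + \frac{1}{2 c}\right) = 15 - \frac{5}{2 c}$)
$D^{2}{\left(Z{\left(5,Y \right)} \right)} = \left(15 - \frac{5}{2 \cdot 5}\right)^{2} = \left(15 - \frac{1}{2}\right)^{2} = \left(\frac{29}{2}\right)^{2} = \frac{841}{4}$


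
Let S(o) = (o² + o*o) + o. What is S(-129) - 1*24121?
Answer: 9032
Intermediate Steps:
S(o) = o + 2*o² (S(o) = (o² + o²) + o = 2*o² + o = o + 2*o²)
S(-129) - 1*24121 = -129*(1 + 2*(-129)) - 1*24121 = -129*(1 - 258) - 24121 = -129*(-257) - 24121 = 33153 - 24121 = 9032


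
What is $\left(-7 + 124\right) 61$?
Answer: $7137$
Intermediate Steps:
$\left(-7 + 124\right) 61 = 117 \cdot 61 = 7137$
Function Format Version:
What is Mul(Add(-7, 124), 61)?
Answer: 7137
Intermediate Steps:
Mul(Add(-7, 124), 61) = Mul(117, 61) = 7137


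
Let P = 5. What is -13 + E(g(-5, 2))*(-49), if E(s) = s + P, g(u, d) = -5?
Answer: -13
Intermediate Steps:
E(s) = 5 + s (E(s) = s + 5 = 5 + s)
-13 + E(g(-5, 2))*(-49) = -13 + (5 - 5)*(-49) = -13 + 0*(-49) = -13 + 0 = -13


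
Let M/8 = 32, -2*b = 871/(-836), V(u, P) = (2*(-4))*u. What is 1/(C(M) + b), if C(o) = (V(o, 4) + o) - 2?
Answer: -1672/2998697 ≈ -0.00055758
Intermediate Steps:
V(u, P) = -8*u
b = 871/1672 (b = -871/(2*(-836)) = -871*(-1)/(2*836) = -½*(-871/836) = 871/1672 ≈ 0.52093)
M = 256 (M = 8*32 = 256)
C(o) = -2 - 7*o (C(o) = (-8*o + o) - 2 = -7*o - 2 = -2 - 7*o)
1/(C(M) + b) = 1/((-2 - 7*256) + 871/1672) = 1/((-2 - 1792) + 871/1672) = 1/(-1794 + 871/1672) = 1/(-2998697/1672) = -1672/2998697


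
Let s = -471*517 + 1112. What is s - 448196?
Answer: -690591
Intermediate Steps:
s = -242395 (s = -243507 + 1112 = -242395)
s - 448196 = -242395 - 448196 = -690591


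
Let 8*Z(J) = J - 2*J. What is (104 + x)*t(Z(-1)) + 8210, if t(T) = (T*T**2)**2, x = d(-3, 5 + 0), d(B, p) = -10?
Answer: 1076101167/131072 ≈ 8210.0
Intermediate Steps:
x = -10
Z(J) = -J/8 (Z(J) = (J - 2*J)/8 = (-J)/8 = -J/8)
t(T) = T**6 (t(T) = (T**3)**2 = T**6)
(104 + x)*t(Z(-1)) + 8210 = (104 - 10)*(-1/8*(-1))**6 + 8210 = 94*(1/8)**6 + 8210 = 94*(1/262144) + 8210 = 47/131072 + 8210 = 1076101167/131072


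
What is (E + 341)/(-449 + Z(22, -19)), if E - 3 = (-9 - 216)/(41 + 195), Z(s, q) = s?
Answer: -80959/100772 ≈ -0.80339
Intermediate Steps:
E = 483/236 (E = 3 + (-9 - 216)/(41 + 195) = 3 - 225/236 = 483/236 ≈ 2.0466)
(E + 341)/(-449 + Z(22, -19)) = (483/236 + 341)/(-449 + 22) = (80959/236)/(-427) = (80959/236)*(-1/427) = -80959/100772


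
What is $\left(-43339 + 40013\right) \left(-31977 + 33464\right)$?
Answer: $-4945762$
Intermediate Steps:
$\left(-43339 + 40013\right) \left(-31977 + 33464\right) = \left(-3326\right) 1487 = -4945762$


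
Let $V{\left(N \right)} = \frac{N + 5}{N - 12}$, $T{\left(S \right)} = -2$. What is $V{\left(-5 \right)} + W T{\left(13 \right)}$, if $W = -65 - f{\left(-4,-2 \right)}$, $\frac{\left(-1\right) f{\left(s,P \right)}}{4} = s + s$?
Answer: $194$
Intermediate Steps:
$f{\left(s,P \right)} = - 8 s$ ($f{\left(s,P \right)} = - 4 \left(s + s\right) = - 4 \cdot 2 s = - 8 s$)
$V{\left(N \right)} = \frac{5 + N}{-12 + N}$
$W = -97$ ($W = -65 - \left(-8\right) \left(-4\right) = -65 - 32 = -97$)
$V{\left(-5 \right)} + W T{\left(13 \right)} = \frac{5 - 5}{-12 - 5} - -194 = \frac{1}{-17} \cdot 0 + 194 = \left(- \frac{1}{17}\right) 0 + 194 = 0 + 194 = 194$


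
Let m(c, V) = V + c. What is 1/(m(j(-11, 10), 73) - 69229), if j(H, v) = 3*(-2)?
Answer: -1/69162 ≈ -1.4459e-5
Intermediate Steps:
j(H, v) = -6
1/(m(j(-11, 10), 73) - 69229) = 1/((73 - 6) - 69229) = 1/(67 - 69229) = 1/(-69162) = -1/69162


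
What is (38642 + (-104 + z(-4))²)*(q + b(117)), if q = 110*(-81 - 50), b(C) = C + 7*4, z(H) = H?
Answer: -717615090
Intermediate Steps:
b(C) = 28 + C (b(C) = C + 28 = 28 + C)
q = -14410 (q = 110*(-131) = -14410)
(38642 + (-104 + z(-4))²)*(q + b(117)) = (38642 + (-104 - 4)²)*(-14410 + (28 + 117)) = (38642 + (-108)²)*(-14410 + 145) = (38642 + 11664)*(-14265) = 50306*(-14265) = -717615090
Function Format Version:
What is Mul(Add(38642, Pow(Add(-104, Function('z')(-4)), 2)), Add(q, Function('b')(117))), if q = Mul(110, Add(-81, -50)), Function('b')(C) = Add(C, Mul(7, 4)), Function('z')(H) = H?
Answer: -717615090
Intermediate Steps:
Function('b')(C) = Add(28, C) (Function('b')(C) = Add(C, 28) = Add(28, C))
q = -14410 (q = Mul(110, -131) = -14410)
Mul(Add(38642, Pow(Add(-104, Function('z')(-4)), 2)), Add(q, Function('b')(117))) = Mul(Add(38642, Pow(Add(-104, -4), 2)), Add(-14410, Add(28, 117))) = Mul(Add(38642, Pow(-108, 2)), Add(-14410, 145)) = Mul(Add(38642, 11664), -14265) = Mul(50306, -14265) = -717615090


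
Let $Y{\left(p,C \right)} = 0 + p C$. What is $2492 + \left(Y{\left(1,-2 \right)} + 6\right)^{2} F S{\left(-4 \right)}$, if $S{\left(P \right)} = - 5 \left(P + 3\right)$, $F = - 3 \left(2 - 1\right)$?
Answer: $2252$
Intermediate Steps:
$Y{\left(p,C \right)} = C p$ ($Y{\left(p,C \right)} = 0 + C p = C p$)
$F = -3$ ($F = \left(-3\right) 1 = -3$)
$S{\left(P \right)} = -15 - 5 P$ ($S{\left(P \right)} = - 5 \left(3 + P\right) = -15 - 5 P$)
$2492 + \left(Y{\left(1,-2 \right)} + 6\right)^{2} F S{\left(-4 \right)} = 2492 + \left(\left(-2\right) 1 + 6\right)^{2} \left(-3\right) \left(-15 - -20\right) = 2492 + \left(-2 + 6\right)^{2} \left(-3\right) \left(-15 + 20\right) = 2492 + 4^{2} \left(-3\right) 5 = 2492 + 16 \left(-3\right) 5 = 2492 - 240 = 2252$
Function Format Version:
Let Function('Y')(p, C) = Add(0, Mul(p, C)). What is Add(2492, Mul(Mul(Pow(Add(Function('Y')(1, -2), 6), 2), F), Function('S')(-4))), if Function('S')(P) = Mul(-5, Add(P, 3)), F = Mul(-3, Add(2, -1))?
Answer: 2252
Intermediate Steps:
Function('Y')(p, C) = Mul(C, p) (Function('Y')(p, C) = Add(0, Mul(C, p)) = Mul(C, p))
F = -3 (F = Mul(-3, 1) = -3)
Function('S')(P) = Add(-15, Mul(-5, P)) (Function('S')(P) = Mul(-5, Add(3, P)) = Add(-15, Mul(-5, P)))
Add(2492, Mul(Mul(Pow(Add(Function('Y')(1, -2), 6), 2), F), Function('S')(-4))) = Add(2492, Mul(Mul(Pow(Add(Mul(-2, 1), 6), 2), -3), Add(-15, Mul(-5, -4)))) = Add(2492, Mul(Mul(Pow(Add(-2, 6), 2), -3), Add(-15, 20))) = Add(2492, Mul(Mul(Pow(4, 2), -3), 5)) = Add(2492, Mul(Mul(16, -3), 5)) = Add(2492, Mul(-48, 5)) = Add(2492, -240) = 2252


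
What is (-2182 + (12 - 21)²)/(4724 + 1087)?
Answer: -2101/5811 ≈ -0.36156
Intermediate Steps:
(-2182 + (12 - 21)²)/(4724 + 1087) = (-2182 + (-9)²)/5811 = (-2182 + 81)*(1/5811) = -2101*1/5811 = -2101/5811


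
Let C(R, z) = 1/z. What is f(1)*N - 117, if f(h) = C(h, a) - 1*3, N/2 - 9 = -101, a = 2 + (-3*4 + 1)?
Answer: 4099/9 ≈ 455.44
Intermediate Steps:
a = -9 (a = 2 + (-12 + 1) = 2 - 11 = -9)
N = -184 (N = 18 + 2*(-101) = 18 - 202 = -184)
f(h) = -28/9 (f(h) = 1/(-9) - 1*3 = -⅑ - 3 = -28/9)
f(1)*N - 117 = -28/9*(-184) - 117 = 5152/9 - 117 = 4099/9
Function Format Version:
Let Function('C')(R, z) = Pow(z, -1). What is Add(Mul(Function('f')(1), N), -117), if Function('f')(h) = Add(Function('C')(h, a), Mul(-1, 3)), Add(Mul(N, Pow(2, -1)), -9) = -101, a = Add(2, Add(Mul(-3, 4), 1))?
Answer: Rational(4099, 9) ≈ 455.44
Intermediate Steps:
a = -9 (a = Add(2, Add(-12, 1)) = Add(2, -11) = -9)
N = -184 (N = Add(18, Mul(2, -101)) = Add(18, -202) = -184)
Function('f')(h) = Rational(-28, 9) (Function('f')(h) = Add(Pow(-9, -1), Mul(-1, 3)) = Add(Rational(-1, 9), -3) = Rational(-28, 9))
Add(Mul(Function('f')(1), N), -117) = Add(Mul(Rational(-28, 9), -184), -117) = Add(Rational(5152, 9), -117) = Rational(4099, 9)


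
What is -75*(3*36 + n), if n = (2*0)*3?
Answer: -8100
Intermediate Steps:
n = 0 (n = 0*3 = 0)
-75*(3*36 + n) = -75*(3*36 + 0) = -75*(108 + 0) = -75*108 = -8100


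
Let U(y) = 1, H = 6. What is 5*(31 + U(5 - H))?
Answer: 160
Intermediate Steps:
5*(31 + U(5 - H)) = 5*(31 + 1) = 5*32 = 160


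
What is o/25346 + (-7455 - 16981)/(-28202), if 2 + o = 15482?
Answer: 263980454/178701973 ≈ 1.4772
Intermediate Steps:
o = 15480 (o = -2 + 15482 = 15480)
o/25346 + (-7455 - 16981)/(-28202) = 15480/25346 + (-7455 - 16981)/(-28202) = 15480*(1/25346) - 24436*(-1/28202) = 7740/12673 + 12218/14101 = 263980454/178701973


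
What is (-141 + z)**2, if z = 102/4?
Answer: 53361/4 ≈ 13340.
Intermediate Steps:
z = 51/2 (z = 102*(1/4) = 51/2 ≈ 25.500)
(-141 + z)**2 = (-141 + 51/2)**2 = (-231/2)**2 = 53361/4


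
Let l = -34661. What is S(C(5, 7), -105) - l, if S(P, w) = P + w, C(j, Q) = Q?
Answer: 34563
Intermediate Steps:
S(C(5, 7), -105) - l = (7 - 105) - 1*(-34661) = -98 + 34661 = 34563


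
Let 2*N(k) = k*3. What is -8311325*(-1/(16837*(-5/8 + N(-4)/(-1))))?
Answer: 66490600/723991 ≈ 91.839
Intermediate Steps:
N(k) = 3*k/2 (N(k) = (k*3)/2 = (3*k)/2 = 3*k/2)
-8311325*(-1/(16837*(-5/8 + N(-4)/(-1)))) = -8311325*(-1/(16837*(-5/8 + ((3/2)*(-4))/(-1)))) = -8311325*(-1/(16837*(-5*1/8 - 6*(-1)))) = -8311325*(-1/(16837*(-5/8 + 6))) = -8311325/(-149*43/8*113) = -8311325/((-6407/8*113)) = -8311325/(-723991/8) = -8311325*(-8/723991) = 66490600/723991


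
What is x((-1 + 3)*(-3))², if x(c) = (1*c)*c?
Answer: 1296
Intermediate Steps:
x(c) = c² (x(c) = c*c = c²)
x((-1 + 3)*(-3))² = (((-1 + 3)*(-3))²)² = ((2*(-3))²)² = ((-6)²)² = 36² = 1296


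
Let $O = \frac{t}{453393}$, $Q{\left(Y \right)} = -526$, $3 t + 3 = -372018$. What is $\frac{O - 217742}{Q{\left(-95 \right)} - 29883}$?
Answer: $\frac{98722822613}{13787227737} \approx 7.1605$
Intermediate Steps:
$t = -124007$ ($t = -1 + \frac{1}{3} \left(-372018\right) = -1 - 124006 = -124007$)
$O = - \frac{124007}{453393} \approx -0.27351$
$\frac{O - 217742}{Q{\left(-95 \right)} - 29883} = \frac{- \frac{124007}{453393} - 217742}{-526 - 29883} = - \frac{98722822613}{453393 \left(-30409\right)} = \left(- \frac{98722822613}{453393}\right) \left(- \frac{1}{30409}\right) = \frac{98722822613}{13787227737}$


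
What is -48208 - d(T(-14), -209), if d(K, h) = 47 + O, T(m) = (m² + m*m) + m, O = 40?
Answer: -48295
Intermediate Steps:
T(m) = m + 2*m² (T(m) = (m² + m²) + m = 2*m² + m = m + 2*m²)
d(K, h) = 87 (d(K, h) = 47 + 40 = 87)
-48208 - d(T(-14), -209) = -48208 - 1*87 = -48208 - 87 = -48295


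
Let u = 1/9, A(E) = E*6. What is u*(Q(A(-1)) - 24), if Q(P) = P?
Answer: -10/3 ≈ -3.3333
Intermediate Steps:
A(E) = 6*E
u = ⅑ ≈ 0.11111
u*(Q(A(-1)) - 24) = (6*(-1) - 24)/9 = (-6 - 24)/9 = (⅑)*(-30) = -10/3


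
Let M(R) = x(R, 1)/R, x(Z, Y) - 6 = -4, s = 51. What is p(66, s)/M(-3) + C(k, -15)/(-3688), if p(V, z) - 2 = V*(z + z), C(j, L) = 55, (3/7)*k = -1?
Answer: -37252543/3688 ≈ -10101.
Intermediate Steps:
k = -7/3 (k = (7/3)*(-1) = -7/3 ≈ -2.3333)
x(Z, Y) = 2 (x(Z, Y) = 6 - 4 = 2)
p(V, z) = 2 + 2*V*z (p(V, z) = 2 + V*(z + z) = 2 + V*(2*z) = 2 + 2*V*z)
M(R) = 2/R
p(66, s)/M(-3) + C(k, -15)/(-3688) = (2 + 2*66*51)/((2/(-3))) + 55/(-3688) = (2 + 6732)/((2*(-1/3))) + 55*(-1/3688) = 6734/(-2/3) - 55/3688 = 6734*(-3/2) - 55/3688 = -10101 - 55/3688 = -37252543/3688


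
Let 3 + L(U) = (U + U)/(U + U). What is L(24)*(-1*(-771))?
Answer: -1542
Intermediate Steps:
L(U) = -2 (L(U) = -3 + (U + U)/(U + U) = -3 + (2*U)/((2*U)) = -3 + (2*U)*(1/(2*U)) = -3 + 1 = -2)
L(24)*(-1*(-771)) = -(-2)*(-771) = -2*771 = -1542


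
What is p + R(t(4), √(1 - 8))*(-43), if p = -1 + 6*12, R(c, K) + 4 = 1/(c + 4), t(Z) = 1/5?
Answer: 4888/21 ≈ 232.76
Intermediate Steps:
t(Z) = ⅕
R(c, K) = -4 + 1/(4 + c) (R(c, K) = -4 + 1/(c + 4) = -4 + 1/(4 + c))
p = 71 (p = -1 + 72 = 71)
p + R(t(4), √(1 - 8))*(-43) = 71 + ((-15 - 4*⅕)/(4 + ⅕))*(-43) = 71 + ((-15 - ⅘)/(21/5))*(-43) = 71 + ((5/21)*(-79/5))*(-43) = 71 - 79/21*(-43) = 71 + 3397/21 = 4888/21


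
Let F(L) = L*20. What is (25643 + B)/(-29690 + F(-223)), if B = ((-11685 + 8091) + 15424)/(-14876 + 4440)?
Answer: -133799259/178194700 ≈ -0.75086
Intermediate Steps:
F(L) = 20*L
B = -5915/5218 (B = (-3594 + 15424)/(-10436) = 11830*(-1/10436) = -5915/5218 ≈ -1.1336)
(25643 + B)/(-29690 + F(-223)) = (25643 - 5915/5218)/(-29690 + 20*(-223)) = 133799259/(5218*(-29690 - 4460)) = (133799259/5218)/(-34150) = (133799259/5218)*(-1/34150) = -133799259/178194700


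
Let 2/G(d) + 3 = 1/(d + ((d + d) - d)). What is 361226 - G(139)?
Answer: 300901814/833 ≈ 3.6123e+5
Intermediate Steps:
G(d) = 2/(-3 + 1/(2*d)) (G(d) = 2/(-3 + 1/(d + ((d + d) - d))) = 2/(-3 + 1/(d + (2*d - d))) = 2/(-3 + 1/(d + d)) = 2/(-3 + 1/(2*d)))
361226 - G(139) = 361226 - (-4)*139/(-1 + 6*139) = 361226 - (-4)*139/(-1 + 834) = 361226 - (-4)*139/833 = 361226 - 1*(-556/833) = 361226 + 556/833 = 300901814/833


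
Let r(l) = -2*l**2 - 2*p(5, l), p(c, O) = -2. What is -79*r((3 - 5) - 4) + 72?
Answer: 5444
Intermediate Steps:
r(l) = 4 - 2*l**2 (r(l) = -2*l**2 - 2*(-2) = -2*l**2 + 4 = 4 - 2*l**2)
-79*r((3 - 5) - 4) + 72 = -79*(4 - 2*((3 - 5) - 4)**2) + 72 = -79*(4 - 2*(-2 - 4)**2) + 72 = -79*(4 - 2*(-6)**2) + 72 = -79*(4 - 2*36) + 72 = -79*(4 - 72) + 72 = -79*(-68) + 72 = 5372 + 72 = 5444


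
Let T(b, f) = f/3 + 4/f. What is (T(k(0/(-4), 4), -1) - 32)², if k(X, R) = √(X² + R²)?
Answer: 11881/9 ≈ 1320.1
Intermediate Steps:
k(X, R) = √(R² + X²)
T(b, f) = 4/f + f/3 (T(b, f) = f*(⅓) + 4/f = f/3 + 4/f = 4/f + f/3)
(T(k(0/(-4), 4), -1) - 32)² = ((4/(-1) + (⅓)*(-1)) - 32)² = ((4*(-1) - ⅓) - 32)² = ((-4 - ⅓) - 32)² = (-13/3 - 32)² = (-109/3)² = 11881/9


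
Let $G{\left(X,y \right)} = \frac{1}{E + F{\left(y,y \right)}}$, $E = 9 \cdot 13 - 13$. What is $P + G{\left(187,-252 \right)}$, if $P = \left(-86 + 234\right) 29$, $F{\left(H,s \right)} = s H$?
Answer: $\frac{273005537}{63608} \approx 4292.0$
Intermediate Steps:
$E = 104$ ($E = 117 - 13 = 104$)
$F{\left(H,s \right)} = H s$
$G{\left(X,y \right)} = \frac{1}{104 + y^{2}}$ ($G{\left(X,y \right)} = \frac{1}{104 + y y} = \frac{1}{104 + y^{2}}$)
$P = 4292$ ($P = 148 \cdot 29 = 4292$)
$P + G{\left(187,-252 \right)} = 4292 + \frac{1}{104 + \left(-252\right)^{2}} = 4292 + \frac{1}{104 + 63504} = 4292 + \frac{1}{63608} = \frac{273005537}{63608}$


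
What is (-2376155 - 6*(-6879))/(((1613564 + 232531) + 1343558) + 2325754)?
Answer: -2334881/5515407 ≈ -0.42334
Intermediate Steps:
(-2376155 - 6*(-6879))/(((1613564 + 232531) + 1343558) + 2325754) = (-2376155 + 41274)/((1846095 + 1343558) + 2325754) = -2334881/(3189653 + 2325754) = -2334881/5515407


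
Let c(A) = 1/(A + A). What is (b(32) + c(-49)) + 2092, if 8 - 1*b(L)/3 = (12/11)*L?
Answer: 2168141/1078 ≈ 2011.3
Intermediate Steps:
b(L) = 24 - 36*L/11 (b(L) = 24 - 3*12/11*L = 24 - 3*12*(1/11)*L = 24 - 36*L/11)
c(A) = 1/(2*A)
(b(32) + c(-49)) + 2092 = ((24 - 36/11*32) + (1/2)/(-49)) + 2092 = ((24 - 1152/11) + (1/2)*(-1/49)) + 2092 = (-888/11 - 1/98) + 2092 = -87035/1078 + 2092 = 2168141/1078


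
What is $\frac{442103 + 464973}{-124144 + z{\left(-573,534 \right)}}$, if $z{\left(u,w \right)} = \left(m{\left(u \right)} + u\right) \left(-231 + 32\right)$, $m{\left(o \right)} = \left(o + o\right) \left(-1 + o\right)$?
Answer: $- \frac{907076}{130913113} \approx -0.0069288$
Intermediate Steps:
$m{\left(o \right)} = 2 o \left(-1 + o\right)$
$z{\left(u,w \right)} = - 199 u - 398 u \left(-1 + u\right)$ ($z{\left(u,w \right)} = \left(2 u \left(-1 + u\right) + u\right) \left(-231 + 32\right) = \left(u + 2 u \left(-1 + u\right)\right) \left(-199\right) = - 199 u - 398 u \left(-1 + u\right)$)
$\frac{442103 + 464973}{-124144 + z{\left(-573,534 \right)}} = \frac{442103 + 464973}{-124144 + 199 \left(-573\right) \left(1 - -1146\right)} = \frac{907076}{-124144 + 199 \left(-573\right) \left(1 + 1146\right)} = \frac{907076}{-124144 + 199 \left(-573\right) 1147} = \frac{907076}{-124144 - 130788969} = \frac{907076}{-130913113} = 907076 \left(- \frac{1}{130913113}\right) = - \frac{907076}{130913113}$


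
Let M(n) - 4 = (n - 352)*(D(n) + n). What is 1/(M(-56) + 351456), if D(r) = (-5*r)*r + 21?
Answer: 1/6763180 ≈ 1.4786e-7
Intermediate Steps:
D(r) = 21 - 5*r² (D(r) = -5*r² + 21 = 21 - 5*r²)
M(n) = 4 + (-352 + n)*(21 + n - 5*n²) (M(n) = 4 + (n - 352)*((21 - 5*n²) + n) = 4 + (-352 + n)*(21 + n - 5*n²))
1/(M(-56) + 351456) = 1/((-7388 - 331*(-56) - 5*(-56)³ + 1761*(-56)²) + 351456) = 1/((-7388 + 18536 - 5*(-175616) + 1761*3136) + 351456) = 1/((-7388 + 18536 + 878080 + 5522496) + 351456) = 1/(6411724 + 351456) = 1/6763180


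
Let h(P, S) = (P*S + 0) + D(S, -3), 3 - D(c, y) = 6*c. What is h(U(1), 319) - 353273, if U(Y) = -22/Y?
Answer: -362202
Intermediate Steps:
D(c, y) = 3 - 6*c
h(P, S) = 3 - 6*S + P*S (h(P, S) = (P*S + 0) + (3 - 6*S) = P*S + (3 - 6*S) = 3 - 6*S + P*S)
h(U(1), 319) - 353273 = (3 - 6*319 - 22/1*319) - 353273 = (3 - 1914 - 22*1*319) - 353273 = (3 - 1914 - 22*319) - 353273 = (3 - 1914 - 7018) - 353273 = -8929 - 353273 = -362202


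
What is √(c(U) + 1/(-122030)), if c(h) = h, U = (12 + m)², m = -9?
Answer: √134021766070/122030 ≈ 3.0000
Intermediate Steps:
U = 9 (U = (12 - 9)² = 3² = 9)
√(c(U) + 1/(-122030)) = √(9 + 1/(-122030)) = √(9 - 1/122030) = √(1098269/122030) = √134021766070/122030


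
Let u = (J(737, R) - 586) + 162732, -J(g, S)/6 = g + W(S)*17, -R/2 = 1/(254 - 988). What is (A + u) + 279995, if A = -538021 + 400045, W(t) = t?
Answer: 110005579/367 ≈ 2.9974e+5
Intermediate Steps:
R = 1/367 (R = -2/(254 - 988) = -2/(-734) = -2*(-1/734) = 1/367 ≈ 0.0027248)
J(g, S) = -102*S - 6*g (J(g, S) = -6*(g + S*17) = -6*(g + 17*S) = -102*S - 6*g)
A = -137976
u = 57884606/367 (u = ((-102*1/367 - 6*737) - 586) + 162732 = ((-102/367 - 4422) - 586) + 162732 = (-1622976/367 - 586) + 162732 = -1838038/367 + 162732 = 57884606/367 ≈ 1.5772e+5)
(A + u) + 279995 = (-137976 + 57884606/367) + 279995 = 7247414/367 + 279995 = 110005579/367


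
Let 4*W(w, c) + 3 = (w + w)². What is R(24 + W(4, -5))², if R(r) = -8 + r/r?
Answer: 49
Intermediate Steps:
W(w, c) = -¾ + w² (W(w, c) = -¾ + (w + w)²/4 = -¾ + (2*w)²/4 = -¾ + (4*w²)/4 = -¾ + w²)
R(r) = -7 (R(r) = -8 + 1 = -7)
R(24 + W(4, -5))² = (-7)² = 49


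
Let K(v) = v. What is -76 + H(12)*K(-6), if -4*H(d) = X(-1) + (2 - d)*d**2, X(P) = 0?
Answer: -2236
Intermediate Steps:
H(d) = -d**2*(2 - d)/4 (H(d) = -(0 + (2 - d)*d**2)/4 = -(0 + d**2*(2 - d))/4 = -d**2*(2 - d)/4)
-76 + H(12)*K(-6) = -76 + ((1/4)*12**2*(-2 + 12))*(-6) = -76 + ((1/4)*144*10)*(-6) = -76 + 360*(-6) = -76 - 2160 = -2236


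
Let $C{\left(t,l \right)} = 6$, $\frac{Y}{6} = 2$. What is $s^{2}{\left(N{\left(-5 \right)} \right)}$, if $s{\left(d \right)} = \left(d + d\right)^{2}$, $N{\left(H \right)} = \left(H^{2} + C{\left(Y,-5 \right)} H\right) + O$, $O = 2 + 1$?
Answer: $256$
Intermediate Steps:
$Y = 12$ ($Y = 6 \cdot 2 = 12$)
$O = 3$
$N{\left(H \right)} = 3 + H^{2} + 6 H$ ($N{\left(H \right)} = \left(H^{2} + 6 H\right) + 3 = 3 + H^{2} + 6 H$)
$s{\left(d \right)} = 4 d^{2}$ ($s{\left(d \right)} = \left(2 d\right)^{2} = 4 d^{2}$)
$s^{2}{\left(N{\left(-5 \right)} \right)} = \left(4 \left(3 + \left(-5\right)^{2} + 6 \left(-5\right)\right)^{2}\right)^{2} = \left(4 \left(3 + 25 - 30\right)^{2}\right)^{2} = \left(4 \left(-2\right)^{2}\right)^{2} = \left(4 \cdot 4\right)^{2} = 16^{2} = 256$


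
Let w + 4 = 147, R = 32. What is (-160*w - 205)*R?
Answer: -738720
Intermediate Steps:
w = 143 (w = -4 + 147 = 143)
(-160*w - 205)*R = (-160*143 - 205)*32 = (-22880 - 205)*32 = -23085*32 = -738720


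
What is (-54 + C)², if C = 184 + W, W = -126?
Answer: 16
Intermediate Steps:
C = 58 (C = 184 - 126 = 58)
(-54 + C)² = (-54 + 58)² = 4² = 16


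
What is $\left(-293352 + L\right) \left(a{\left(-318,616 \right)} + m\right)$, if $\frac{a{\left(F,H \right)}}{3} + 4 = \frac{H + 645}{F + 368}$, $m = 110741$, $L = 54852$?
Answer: $-26426911410$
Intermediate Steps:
$a{\left(F,H \right)} = -12 + \frac{3 \left(645 + H\right)}{368 + F}$ ($a{\left(F,H \right)} = -12 + 3 \frac{H + 645}{F + 368} = -12 + 3 \frac{645 + H}{368 + F} = -12 + \frac{3 \left(645 + H\right)}{368 + F}$)
$\left(-293352 + L\right) \left(a{\left(-318,616 \right)} + m\right) = \left(-293352 + 54852\right) \left(\frac{3 \left(-827 + 616 - -1272\right)}{368 - 318} + 110741\right) = - 238500 \left(\frac{3 \left(-827 + 616 + 1272\right)}{50} + 110741\right) = - 238500 \left(3 \cdot \frac{1}{50} \cdot 1061 + 110741\right) = - 238500 \left(\frac{3183}{50} + 110741\right) = \left(-238500\right) \frac{5540233}{50} = -26426911410$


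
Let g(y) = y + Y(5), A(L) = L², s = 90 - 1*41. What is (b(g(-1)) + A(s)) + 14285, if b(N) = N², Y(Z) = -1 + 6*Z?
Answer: 17470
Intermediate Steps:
s = 49 (s = 90 - 41 = 49)
g(y) = 29 + y (g(y) = y + (-1 + 6*5) = y + (-1 + 30) = y + 29 = 29 + y)
(b(g(-1)) + A(s)) + 14285 = ((29 - 1)² + 49²) + 14285 = (28² + 2401) + 14285 = (784 + 2401) + 14285 = 3185 + 14285 = 17470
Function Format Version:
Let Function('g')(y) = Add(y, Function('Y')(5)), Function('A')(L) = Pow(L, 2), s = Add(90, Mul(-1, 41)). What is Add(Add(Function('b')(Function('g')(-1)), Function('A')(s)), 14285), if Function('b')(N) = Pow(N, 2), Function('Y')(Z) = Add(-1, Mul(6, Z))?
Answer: 17470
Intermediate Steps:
s = 49 (s = Add(90, -41) = 49)
Function('g')(y) = Add(29, y) (Function('g')(y) = Add(y, Add(-1, Mul(6, 5))) = Add(y, Add(-1, 30)) = Add(y, 29) = Add(29, y))
Add(Add(Function('b')(Function('g')(-1)), Function('A')(s)), 14285) = Add(Add(Pow(Add(29, -1), 2), Pow(49, 2)), 14285) = Add(Add(Pow(28, 2), 2401), 14285) = Add(Add(784, 2401), 14285) = Add(3185, 14285) = 17470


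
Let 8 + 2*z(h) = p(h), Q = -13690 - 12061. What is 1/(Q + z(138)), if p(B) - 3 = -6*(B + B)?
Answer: -2/53163 ≈ -3.7620e-5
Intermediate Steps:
Q = -25751
p(B) = 3 - 12*B (p(B) = 3 - 6*(B + B) = 3 - 12*B)
z(h) = -5/2 - 6*h (z(h) = -4 + (3 - 12*h)/2 = -4 + (3/2 - 6*h) = -5/2 - 6*h)
1/(Q + z(138)) = 1/(-25751 + (-5/2 - 6*138)) = 1/(-25751 + (-5/2 - 828)) = 1/(-25751 - 1661/2) = 1/(-53163/2) = -2/53163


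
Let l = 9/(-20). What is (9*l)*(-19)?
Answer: 1539/20 ≈ 76.950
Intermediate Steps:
l = -9/20 (l = 9*(-1/20) = -9/20 ≈ -0.45000)
(9*l)*(-19) = (9*(-9/20))*(-19) = -81/20*(-19) = 1539/20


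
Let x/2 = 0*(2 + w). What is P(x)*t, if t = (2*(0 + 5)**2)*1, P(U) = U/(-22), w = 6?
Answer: 0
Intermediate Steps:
x = 0 (x = 2*(0*(2 + 6)) = 2*(0*8) = 2*0 = 0)
P(U) = -U/22 (P(U) = U*(-1/22) = -U/22)
t = 50 (t = (2*5**2)*1 = (2*25)*1 = 50*1 = 50)
P(x)*t = -1/22*0*50 = 0*50 = 0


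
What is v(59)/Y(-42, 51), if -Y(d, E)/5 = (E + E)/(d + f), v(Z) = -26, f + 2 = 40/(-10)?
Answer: -208/85 ≈ -2.4471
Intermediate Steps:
f = -6 (f = -2 + 40/(-10) = -2 + 40*(-1/10) = -2 - 4 = -6)
Y(d, E) = -10*E/(-6 + d) (Y(d, E) = -5*(E + E)/(d - 6) = -5*2*E/(-6 + d) = -10*E/(-6 + d))
v(59)/Y(-42, 51) = -26/((-10*51/(-6 - 42))) = -26/((-10*51/(-48))) = -26/((-10*51*(-1/48))) = -26/85/8 = -26*8/85 = -208/85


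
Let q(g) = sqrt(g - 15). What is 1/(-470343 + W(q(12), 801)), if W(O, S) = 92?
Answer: -1/470251 ≈ -2.1265e-6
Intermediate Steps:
q(g) = sqrt(-15 + g)
1/(-470343 + W(q(12), 801)) = 1/(-470343 + 92) = 1/(-470251) = -1/470251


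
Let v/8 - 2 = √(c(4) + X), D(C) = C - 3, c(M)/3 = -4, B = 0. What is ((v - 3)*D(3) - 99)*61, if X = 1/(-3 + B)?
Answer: -6039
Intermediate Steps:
c(M) = -12 (c(M) = 3*(-4) = -12)
D(C) = -3 + C
X = -⅓ (X = 1/(-3 + 0) = 1/(-3) = -⅓ ≈ -0.33333)
v = 16 + 8*I*√111/3 (v = 16 + 8*√(-12 - ⅓) = 16 + 8*√(-37/3) = 16 + 8*(I*√111/3) = 16 + 8*I*√111/3 ≈ 16.0 + 28.095*I)
((v - 3)*D(3) - 99)*61 = (((16 + 8*I*√111/3) - 3)*(-3 + 3) - 99)*61 = ((13 + 8*I*√111/3)*0 - 99)*61 = (0 - 99)*61 = -99*61 = -6039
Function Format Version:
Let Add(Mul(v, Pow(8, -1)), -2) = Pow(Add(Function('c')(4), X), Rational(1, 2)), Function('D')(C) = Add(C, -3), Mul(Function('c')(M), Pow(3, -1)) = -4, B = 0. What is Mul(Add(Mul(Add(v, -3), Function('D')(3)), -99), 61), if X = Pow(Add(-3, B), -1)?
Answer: -6039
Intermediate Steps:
Function('c')(M) = -12 (Function('c')(M) = Mul(3, -4) = -12)
Function('D')(C) = Add(-3, C)
X = Rational(-1, 3) (X = Pow(Add(-3, 0), -1) = Pow(-3, -1) = Rational(-1, 3) ≈ -0.33333)
v = Add(16, Mul(Rational(8, 3), I, Pow(111, Rational(1, 2)))) (v = Add(16, Mul(8, Pow(Add(-12, Rational(-1, 3)), Rational(1, 2)))) = Add(16, Mul(8, Pow(Rational(-37, 3), Rational(1, 2)))) = Add(16, Mul(8, Mul(Rational(1, 3), I, Pow(111, Rational(1, 2))))) = Add(16, Mul(Rational(8, 3), I, Pow(111, Rational(1, 2)))) ≈ Add(16.000, Mul(28.095, I)))
Mul(Add(Mul(Add(v, -3), Function('D')(3)), -99), 61) = Mul(Add(Mul(Add(Add(16, Mul(Rational(8, 3), I, Pow(111, Rational(1, 2)))), -3), Add(-3, 3)), -99), 61) = Mul(Add(Mul(Add(13, Mul(Rational(8, 3), I, Pow(111, Rational(1, 2)))), 0), -99), 61) = Mul(Add(0, -99), 61) = Mul(-99, 61) = -6039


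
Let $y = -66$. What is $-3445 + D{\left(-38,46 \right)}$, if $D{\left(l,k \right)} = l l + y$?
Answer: $-2067$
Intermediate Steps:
$D{\left(l,k \right)} = -66 + l^{2}$ ($D{\left(l,k \right)} = l l - 66 = l^{2} - 66 = -66 + l^{2}$)
$-3445 + D{\left(-38,46 \right)} = -3445 - \left(66 - \left(-38\right)^{2}\right) = -3445 + \left(-66 + 1444\right) = -3445 + 1378 = -2067$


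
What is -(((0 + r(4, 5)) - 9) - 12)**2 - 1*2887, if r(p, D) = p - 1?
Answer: -3211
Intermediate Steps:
r(p, D) = -1 + p
-(((0 + r(4, 5)) - 9) - 12)**2 - 1*2887 = -(((0 + (-1 + 4)) - 9) - 12)**2 - 1*2887 = -(((0 + 3) - 9) - 12)**2 - 2887 = -((3 - 9) - 12)**2 - 2887 = -(-6 - 12)**2 - 2887 = -1*(-18)**2 - 2887 = -1*324 - 2887 = -324 - 2887 = -3211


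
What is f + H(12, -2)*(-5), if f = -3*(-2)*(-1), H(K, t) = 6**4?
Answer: -6486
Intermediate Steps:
H(K, t) = 1296
f = -6 (f = 6*(-1) = -6)
f + H(12, -2)*(-5) = -6 + 1296*(-5) = -6 - 6480 = -6486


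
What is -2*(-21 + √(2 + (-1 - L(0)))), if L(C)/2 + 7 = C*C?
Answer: 42 - 2*√15 ≈ 34.254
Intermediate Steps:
L(C) = -14 + 2*C² (L(C) = -14 + 2*(C*C) = -14 + 2*C²)
-2*(-21 + √(2 + (-1 - L(0)))) = -2*(-21 + √(2 + (-1 - (-14 + 2*0²)))) = -2*(-21 + √(2 + (-1 - (-14 + 2*0)))) = -2*(-21 + √(2 + (-1 - (-14 + 0)))) = -2*(-21 + √(2 + (-1 - 1*(-14)))) = -2*(-21 + √(2 + (-1 + 14))) = -2*(-21 + √(2 + 13)) = -2*(-21 + √15) = 42 - 2*√15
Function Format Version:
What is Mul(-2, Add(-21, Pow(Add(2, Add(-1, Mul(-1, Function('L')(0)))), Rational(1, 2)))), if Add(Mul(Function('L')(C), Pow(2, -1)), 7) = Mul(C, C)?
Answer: Add(42, Mul(-2, Pow(15, Rational(1, 2)))) ≈ 34.254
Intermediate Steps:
Function('L')(C) = Add(-14, Mul(2, Pow(C, 2))) (Function('L')(C) = Add(-14, Mul(2, Mul(C, C))) = Add(-14, Mul(2, Pow(C, 2))))
Mul(-2, Add(-21, Pow(Add(2, Add(-1, Mul(-1, Function('L')(0)))), Rational(1, 2)))) = Mul(-2, Add(-21, Pow(Add(2, Add(-1, Mul(-1, Add(-14, Mul(2, Pow(0, 2)))))), Rational(1, 2)))) = Mul(-2, Add(-21, Pow(Add(2, Add(-1, Mul(-1, Add(-14, Mul(2, 0))))), Rational(1, 2)))) = Mul(-2, Add(-21, Pow(Add(2, Add(-1, Mul(-1, Add(-14, 0)))), Rational(1, 2)))) = Mul(-2, Add(-21, Pow(Add(2, Add(-1, Mul(-1, -14))), Rational(1, 2)))) = Mul(-2, Add(-21, Pow(Add(2, Add(-1, 14)), Rational(1, 2)))) = Mul(-2, Add(-21, Pow(Add(2, 13), Rational(1, 2)))) = Mul(-2, Add(-21, Pow(15, Rational(1, 2)))) = Add(42, Mul(-2, Pow(15, Rational(1, 2))))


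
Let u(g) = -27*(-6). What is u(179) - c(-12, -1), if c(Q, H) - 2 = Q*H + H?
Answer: 149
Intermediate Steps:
c(Q, H) = 2 + H + H*Q (c(Q, H) = 2 + (Q*H + H) = 2 + (H*Q + H) = 2 + (H + H*Q) = 2 + H + H*Q)
u(g) = 162
u(179) - c(-12, -1) = 162 - (2 - 1 - 1*(-12)) = 162 - (2 - 1 + 12) = 162 - 1*13 = 162 - 13 = 149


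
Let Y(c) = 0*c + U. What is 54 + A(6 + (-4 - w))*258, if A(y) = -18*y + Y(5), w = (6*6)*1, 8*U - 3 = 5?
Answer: 158208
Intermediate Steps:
U = 1 (U = 3/8 + (1/8)*5 = 3/8 + 5/8 = 1)
w = 36 (w = 36*1 = 36)
Y(c) = 1 (Y(c) = 0*c + 1 = 0 + 1 = 1)
A(y) = 1 - 18*y (A(y) = -18*y + 1 = 1 - 18*y)
54 + A(6 + (-4 - w))*258 = 54 + (1 - 18*(6 + (-4 - 1*36)))*258 = 54 + (1 - 18*(6 + (-4 - 36)))*258 = 54 + (1 - 18*(6 - 40))*258 = 54 + (1 - 18*(-34))*258 = 54 + (1 + 612)*258 = 54 + 613*258 = 54 + 158154 = 158208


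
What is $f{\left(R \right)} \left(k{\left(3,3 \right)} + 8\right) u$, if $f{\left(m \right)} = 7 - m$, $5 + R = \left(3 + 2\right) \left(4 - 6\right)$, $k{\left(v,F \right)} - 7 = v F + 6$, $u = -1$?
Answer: $-660$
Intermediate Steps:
$k{\left(v,F \right)} = 13 + F v$ ($k{\left(v,F \right)} = 7 + \left(v F + 6\right) = 7 + \left(F v + 6\right) = 7 + \left(6 + F v\right) = 13 + F v$)
$R = -15$ ($R = -5 + \left(3 + 2\right) \left(4 - 6\right) = -5 + 5 \left(-2\right) = -5 - 10 = -15$)
$f{\left(R \right)} \left(k{\left(3,3 \right)} + 8\right) u = \left(7 - -15\right) \left(\left(13 + 3 \cdot 3\right) + 8\right) \left(-1\right) = \left(7 + 15\right) \left(\left(13 + 9\right) + 8\right) \left(-1\right) = 22 \left(22 + 8\right) \left(-1\right) = 22 \cdot 30 \left(-1\right) = 22 \left(-30\right) = -660$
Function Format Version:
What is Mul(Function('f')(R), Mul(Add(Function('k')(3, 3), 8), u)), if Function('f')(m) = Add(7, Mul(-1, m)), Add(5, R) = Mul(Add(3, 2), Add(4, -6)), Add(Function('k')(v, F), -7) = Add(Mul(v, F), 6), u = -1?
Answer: -660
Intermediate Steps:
Function('k')(v, F) = Add(13, Mul(F, v)) (Function('k')(v, F) = Add(7, Add(Mul(v, F), 6)) = Add(7, Add(Mul(F, v), 6)) = Add(7, Add(6, Mul(F, v))) = Add(13, Mul(F, v)))
R = -15 (R = Add(-5, Mul(Add(3, 2), Add(4, -6))) = Add(-5, Mul(5, -2)) = Add(-5, -10) = -15)
Mul(Function('f')(R), Mul(Add(Function('k')(3, 3), 8), u)) = Mul(Add(7, Mul(-1, -15)), Mul(Add(Add(13, Mul(3, 3)), 8), -1)) = Mul(Add(7, 15), Mul(Add(Add(13, 9), 8), -1)) = Mul(22, Mul(Add(22, 8), -1)) = Mul(22, Mul(30, -1)) = Mul(22, -30) = -660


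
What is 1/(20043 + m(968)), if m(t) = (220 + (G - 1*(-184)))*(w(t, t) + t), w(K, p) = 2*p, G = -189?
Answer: 1/644403 ≈ 1.5518e-6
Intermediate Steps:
m(t) = 645*t (m(t) = (220 + (-189 - 1*(-184)))*(2*t + t) = (220 + (-189 + 184))*(3*t) = (220 - 5)*(3*t) = 215*(3*t) = 645*t)
1/(20043 + m(968)) = 1/(20043 + 645*968) = 1/(20043 + 624360) = 1/644403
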